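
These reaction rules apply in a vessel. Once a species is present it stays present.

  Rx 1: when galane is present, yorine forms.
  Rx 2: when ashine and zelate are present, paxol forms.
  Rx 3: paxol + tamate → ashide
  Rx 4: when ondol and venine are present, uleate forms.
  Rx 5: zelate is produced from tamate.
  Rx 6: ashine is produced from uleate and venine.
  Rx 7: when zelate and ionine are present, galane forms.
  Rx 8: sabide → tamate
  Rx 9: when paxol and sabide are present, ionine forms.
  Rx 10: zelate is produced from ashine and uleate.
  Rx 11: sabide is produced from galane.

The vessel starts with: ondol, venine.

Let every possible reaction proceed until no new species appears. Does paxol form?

ondol and venine present → uleate forms (Rx 4).
uleate and venine present → ashine forms (Rx 6).
ashine and uleate present → zelate forms (Rx 10).
ashine and zelate present → paxol forms (Rx 2).

Yes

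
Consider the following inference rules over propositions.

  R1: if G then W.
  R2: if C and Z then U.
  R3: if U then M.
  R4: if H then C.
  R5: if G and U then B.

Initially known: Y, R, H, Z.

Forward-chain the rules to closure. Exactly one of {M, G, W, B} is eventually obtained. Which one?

M

From H, R4 gives C.
From C and Z, R2 gives U.
U holds, so M follows (R3).
W would need G (R1), but G is never established. B would need G and U (R5), but G is never established. No rule produces G, and it is not given.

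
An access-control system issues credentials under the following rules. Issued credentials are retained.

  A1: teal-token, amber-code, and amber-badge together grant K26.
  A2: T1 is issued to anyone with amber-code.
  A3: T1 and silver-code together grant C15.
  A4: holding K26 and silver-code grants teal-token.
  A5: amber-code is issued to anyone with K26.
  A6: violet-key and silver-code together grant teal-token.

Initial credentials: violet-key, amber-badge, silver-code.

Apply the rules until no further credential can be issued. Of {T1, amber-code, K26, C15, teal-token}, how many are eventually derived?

1

Holding violet-key and silver-code grants teal-token (A6).
T1 would need amber-code (A2), but amber-code is never granted.
amber-code would need K26 (A5), but K26 is never granted.
K26 would need teal-token, amber-code, and amber-badge (A1), but amber-code is never granted.
C15 would need T1 and silver-code (A3), but T1 is never granted.
teal-token: reached.
Reached: teal-token — 1 of the 5.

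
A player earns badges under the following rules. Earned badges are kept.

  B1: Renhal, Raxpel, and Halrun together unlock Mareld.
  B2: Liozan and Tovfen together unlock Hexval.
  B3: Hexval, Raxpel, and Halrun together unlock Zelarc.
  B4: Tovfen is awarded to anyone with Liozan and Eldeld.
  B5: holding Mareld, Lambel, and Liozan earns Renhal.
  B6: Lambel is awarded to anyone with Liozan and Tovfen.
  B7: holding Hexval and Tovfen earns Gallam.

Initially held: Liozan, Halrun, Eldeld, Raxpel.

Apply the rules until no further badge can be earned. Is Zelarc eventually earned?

Yes

With Liozan and Eldeld, Tovfen is earned (B4).
With Liozan and Tovfen, Hexval is earned (B2).
With Hexval, Raxpel, and Halrun, Zelarc is earned (B3).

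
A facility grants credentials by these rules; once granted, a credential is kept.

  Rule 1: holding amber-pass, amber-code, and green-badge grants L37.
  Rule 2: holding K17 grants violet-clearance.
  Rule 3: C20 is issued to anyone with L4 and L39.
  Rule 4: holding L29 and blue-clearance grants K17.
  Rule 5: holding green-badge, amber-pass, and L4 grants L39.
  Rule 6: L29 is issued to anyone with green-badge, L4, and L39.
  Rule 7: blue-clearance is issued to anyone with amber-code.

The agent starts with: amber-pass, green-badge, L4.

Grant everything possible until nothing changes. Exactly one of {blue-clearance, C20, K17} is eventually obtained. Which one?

Holding green-badge, amber-pass, and L4 grants L39 (Rule 5).
Holding L4 and L39 grants C20 (Rule 3).
blue-clearance would need amber-code (Rule 7), but amber-code is never granted. K17 would need L29 and blue-clearance (Rule 4), but blue-clearance is never granted.

C20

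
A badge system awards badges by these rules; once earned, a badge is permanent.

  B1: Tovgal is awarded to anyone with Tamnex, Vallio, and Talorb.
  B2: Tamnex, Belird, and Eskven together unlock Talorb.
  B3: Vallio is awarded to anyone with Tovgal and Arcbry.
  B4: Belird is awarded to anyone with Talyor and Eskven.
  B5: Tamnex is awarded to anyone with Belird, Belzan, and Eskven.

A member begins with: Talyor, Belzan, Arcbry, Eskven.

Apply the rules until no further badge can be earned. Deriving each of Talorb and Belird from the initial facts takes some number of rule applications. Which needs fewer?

Belird

Belird: With Talyor and Eskven, Belird is earned (B4). [1 rule application]
Talorb: With Talyor and Eskven, Belird is earned (B4). With Belird, Belzan, and Eskven, Tamnex is earned (B5). With Tamnex, Belird, and Eskven, Talorb is earned (B2). [3 rule applications]
Belird needs fewer.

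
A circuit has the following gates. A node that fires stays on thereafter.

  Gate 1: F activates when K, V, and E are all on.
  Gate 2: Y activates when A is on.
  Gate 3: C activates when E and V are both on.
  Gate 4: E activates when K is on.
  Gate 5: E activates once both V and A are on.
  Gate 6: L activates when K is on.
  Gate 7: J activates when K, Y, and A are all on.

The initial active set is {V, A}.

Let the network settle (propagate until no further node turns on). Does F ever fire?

F would need K, V, and E (Gate 1), but K never turns on.

No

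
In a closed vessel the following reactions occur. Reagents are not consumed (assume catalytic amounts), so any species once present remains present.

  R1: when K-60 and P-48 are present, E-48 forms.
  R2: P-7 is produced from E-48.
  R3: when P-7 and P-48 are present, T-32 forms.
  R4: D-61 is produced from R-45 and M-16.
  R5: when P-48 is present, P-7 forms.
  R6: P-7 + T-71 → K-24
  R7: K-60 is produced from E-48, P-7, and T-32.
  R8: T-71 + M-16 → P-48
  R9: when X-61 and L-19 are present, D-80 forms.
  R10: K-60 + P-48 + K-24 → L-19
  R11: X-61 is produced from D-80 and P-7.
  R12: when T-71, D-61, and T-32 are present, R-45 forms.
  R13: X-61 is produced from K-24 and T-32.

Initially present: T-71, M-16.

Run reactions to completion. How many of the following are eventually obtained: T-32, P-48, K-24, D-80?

T-71 and M-16 present → P-48 forms (R8).
P-48 present → P-7 forms (R5).
P-7 and T-71 present → K-24 forms (R6).
P-7 and P-48 present → T-32 forms (R3).
T-32: reached.
P-48: reached.
K-24: reached.
D-80 would need X-61 and L-19 (R9), but L-19 never forms.
Reached: T-32, P-48, and K-24 — 3 of the 4.

3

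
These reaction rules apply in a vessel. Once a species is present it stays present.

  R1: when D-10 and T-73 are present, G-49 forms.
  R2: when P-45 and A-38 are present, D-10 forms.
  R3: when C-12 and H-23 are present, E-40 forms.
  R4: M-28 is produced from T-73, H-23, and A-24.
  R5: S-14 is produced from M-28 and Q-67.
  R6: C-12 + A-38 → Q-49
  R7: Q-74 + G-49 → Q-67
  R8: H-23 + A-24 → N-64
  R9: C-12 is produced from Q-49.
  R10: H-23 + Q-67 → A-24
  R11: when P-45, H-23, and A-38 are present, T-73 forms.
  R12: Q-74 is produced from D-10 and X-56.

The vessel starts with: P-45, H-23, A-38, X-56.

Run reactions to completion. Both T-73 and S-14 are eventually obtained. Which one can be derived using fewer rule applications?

T-73

T-73: P-45, H-23, and A-38 present → T-73 forms (R11). [1 rule application]
S-14: P-45, H-23, and A-38 present → T-73 forms (R11). P-45 and A-38 present → D-10 forms (R2). D-10 and T-73 present → G-49 forms (R1). D-10 and X-56 present → Q-74 forms (R12). Q-74 and G-49 present → Q-67 forms (R7). H-23 and Q-67 present → A-24 forms (R10). T-73, H-23, and A-24 present → M-28 forms (R4). M-28 and Q-67 present → S-14 forms (R5). [8 rule applications]
T-73 needs fewer.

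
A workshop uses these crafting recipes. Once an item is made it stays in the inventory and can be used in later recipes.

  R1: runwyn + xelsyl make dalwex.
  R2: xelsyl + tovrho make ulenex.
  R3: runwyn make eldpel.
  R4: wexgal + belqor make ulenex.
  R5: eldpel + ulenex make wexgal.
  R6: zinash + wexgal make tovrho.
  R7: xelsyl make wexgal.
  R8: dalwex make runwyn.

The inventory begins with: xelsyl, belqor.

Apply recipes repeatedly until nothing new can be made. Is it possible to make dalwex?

No

dalwex would need runwyn and xelsyl (R1), but runwyn is never obtained.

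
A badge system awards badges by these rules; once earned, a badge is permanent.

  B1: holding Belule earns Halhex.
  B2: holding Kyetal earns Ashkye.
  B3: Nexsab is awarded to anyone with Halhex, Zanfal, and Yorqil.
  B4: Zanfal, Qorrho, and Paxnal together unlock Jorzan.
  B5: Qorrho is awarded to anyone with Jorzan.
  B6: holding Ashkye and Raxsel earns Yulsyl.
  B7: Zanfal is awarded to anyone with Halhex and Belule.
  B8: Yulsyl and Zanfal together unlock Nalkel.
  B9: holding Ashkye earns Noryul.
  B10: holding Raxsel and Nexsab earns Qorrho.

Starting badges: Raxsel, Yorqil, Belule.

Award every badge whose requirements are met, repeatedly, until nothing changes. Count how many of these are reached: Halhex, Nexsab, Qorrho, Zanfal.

4

With Belule, Halhex is earned (B1).
With Halhex and Belule, Zanfal is earned (B7).
With Halhex, Zanfal, and Yorqil, Nexsab is earned (B3).
With Raxsel and Nexsab, Qorrho is earned (B10).
Halhex: reached.
Nexsab: reached.
Qorrho: reached.
Zanfal: reached.
All 4 are reached.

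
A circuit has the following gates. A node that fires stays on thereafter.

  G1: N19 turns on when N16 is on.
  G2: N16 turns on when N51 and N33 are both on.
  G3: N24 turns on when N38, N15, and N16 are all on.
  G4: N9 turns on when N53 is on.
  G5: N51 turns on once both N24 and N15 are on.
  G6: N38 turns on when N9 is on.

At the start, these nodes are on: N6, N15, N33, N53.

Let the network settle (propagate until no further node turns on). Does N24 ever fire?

No

N24 would need N38, N15, and N16 (G3), but N16 never turns on.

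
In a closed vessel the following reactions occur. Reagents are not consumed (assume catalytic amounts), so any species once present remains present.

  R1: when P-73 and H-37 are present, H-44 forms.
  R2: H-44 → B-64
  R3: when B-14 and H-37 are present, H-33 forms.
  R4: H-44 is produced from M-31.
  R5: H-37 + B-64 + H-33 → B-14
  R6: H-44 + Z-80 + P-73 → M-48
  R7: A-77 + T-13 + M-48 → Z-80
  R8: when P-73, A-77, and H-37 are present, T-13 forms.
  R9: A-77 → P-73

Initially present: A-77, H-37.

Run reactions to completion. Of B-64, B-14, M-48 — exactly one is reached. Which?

B-64

A-77 present → P-73 forms (R9).
P-73 and H-37 present → H-44 forms (R1).
H-44 present → B-64 forms (R2).
B-14 would need H-37, B-64, and H-33 (R5), but H-33 never forms. M-48 would need H-44, Z-80, and P-73 (R6), but Z-80 never forms.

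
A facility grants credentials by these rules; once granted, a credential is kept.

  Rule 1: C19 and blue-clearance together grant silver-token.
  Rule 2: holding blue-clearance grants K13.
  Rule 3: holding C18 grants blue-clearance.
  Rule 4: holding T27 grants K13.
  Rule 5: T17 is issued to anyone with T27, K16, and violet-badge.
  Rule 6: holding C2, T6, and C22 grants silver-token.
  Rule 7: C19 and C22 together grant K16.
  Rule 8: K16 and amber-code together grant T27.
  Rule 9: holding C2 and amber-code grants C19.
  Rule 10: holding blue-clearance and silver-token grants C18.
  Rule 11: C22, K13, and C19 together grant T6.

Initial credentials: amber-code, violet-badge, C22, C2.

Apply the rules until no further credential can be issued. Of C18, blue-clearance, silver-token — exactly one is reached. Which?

silver-token

Holding C2 and amber-code grants C19 (Rule 9).
Holding C19 and C22 grants K16 (Rule 7).
Holding K16 and amber-code grants T27 (Rule 8).
Holding T27 grants K13 (Rule 4).
Holding C22, K13, and C19 grants T6 (Rule 11).
Holding C2, T6, and C22 grants silver-token (Rule 6).
blue-clearance would need C18 (Rule 3), but C18 is never granted. C18 would need blue-clearance and silver-token (Rule 10), but blue-clearance is never granted.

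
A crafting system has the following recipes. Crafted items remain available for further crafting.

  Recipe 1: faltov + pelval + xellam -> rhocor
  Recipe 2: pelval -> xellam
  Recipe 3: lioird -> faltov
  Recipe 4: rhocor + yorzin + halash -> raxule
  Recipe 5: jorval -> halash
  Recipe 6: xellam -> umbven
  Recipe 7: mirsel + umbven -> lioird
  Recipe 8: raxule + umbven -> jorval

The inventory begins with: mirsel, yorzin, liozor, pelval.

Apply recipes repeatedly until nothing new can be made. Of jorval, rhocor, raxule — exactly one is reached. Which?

Using Recipe 2, pelval makes xellam.
Using Recipe 6, xellam makes umbven.
Using Recipe 7, mirsel and umbven make lioird.
lioird -> faltov (Recipe 3).
Using Recipe 1, faltov, pelval, and xellam make rhocor.
raxule would need rhocor, yorzin, and halash (Recipe 4), but halash is never obtained. jorval would need raxule and umbven (Recipe 8), but raxule is never obtained.

rhocor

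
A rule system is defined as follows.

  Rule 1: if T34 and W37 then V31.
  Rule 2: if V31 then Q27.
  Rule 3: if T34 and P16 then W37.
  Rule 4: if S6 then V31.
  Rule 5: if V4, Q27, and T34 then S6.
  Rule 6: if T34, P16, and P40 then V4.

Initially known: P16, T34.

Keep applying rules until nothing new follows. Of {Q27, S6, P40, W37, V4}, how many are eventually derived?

T34 and P16 hold, so W37 follows (Rule 3).
T34 and W37 hold, so V31 follows (Rule 1).
From V31, Rule 2 gives Q27.
Q27: reached.
S6 would need V4, Q27, and T34 (Rule 5), but V4 is never established.
No rule produces P40, and it is not given.
W37: reached.
V4 would need T34, P16, and P40 (Rule 6), but P40 is never established.
Reached: Q27 and W37 — 2 of the 5.

2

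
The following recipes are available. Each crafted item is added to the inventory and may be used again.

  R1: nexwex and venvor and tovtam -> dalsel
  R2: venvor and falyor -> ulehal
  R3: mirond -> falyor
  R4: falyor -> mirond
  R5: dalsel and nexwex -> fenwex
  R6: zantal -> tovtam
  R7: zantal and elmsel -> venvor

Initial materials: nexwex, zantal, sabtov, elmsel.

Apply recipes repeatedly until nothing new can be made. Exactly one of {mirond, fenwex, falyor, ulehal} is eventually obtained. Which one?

zantal and elmsel -> venvor (R7).
zantal -> tovtam (R6).
Using R1, nexwex, venvor, and tovtam make dalsel.
dalsel and nexwex -> fenwex (R5).
ulehal would need venvor and falyor (R2), but falyor is never obtained. falyor would need mirond (R3), but mirond is never obtained. mirond would need falyor (R4), but falyor is never obtained.

fenwex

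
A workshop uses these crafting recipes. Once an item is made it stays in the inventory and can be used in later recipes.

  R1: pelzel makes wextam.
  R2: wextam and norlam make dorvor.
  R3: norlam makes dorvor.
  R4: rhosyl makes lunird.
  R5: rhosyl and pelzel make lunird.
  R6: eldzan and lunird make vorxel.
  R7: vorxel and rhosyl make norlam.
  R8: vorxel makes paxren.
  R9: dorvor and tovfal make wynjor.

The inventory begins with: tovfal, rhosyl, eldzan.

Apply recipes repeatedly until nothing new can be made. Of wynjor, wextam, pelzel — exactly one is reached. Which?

wynjor

Using R4, rhosyl makes lunird.
Using R6, eldzan and lunird make vorxel.
vorxel and rhosyl → norlam (R7).
norlam → dorvor (R3).
dorvor and tovfal → wynjor (R9).
wextam would need pelzel (R1), but pelzel is never obtained. No rule produces pelzel, and it is not given.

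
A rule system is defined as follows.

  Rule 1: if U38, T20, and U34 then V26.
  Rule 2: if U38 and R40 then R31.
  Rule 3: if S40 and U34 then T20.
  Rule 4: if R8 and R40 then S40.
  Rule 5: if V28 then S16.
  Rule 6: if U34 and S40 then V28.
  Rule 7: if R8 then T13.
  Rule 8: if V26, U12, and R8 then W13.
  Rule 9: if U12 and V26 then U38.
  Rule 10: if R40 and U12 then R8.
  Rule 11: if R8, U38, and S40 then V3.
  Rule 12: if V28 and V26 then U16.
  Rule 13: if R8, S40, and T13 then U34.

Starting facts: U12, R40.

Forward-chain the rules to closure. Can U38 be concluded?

U38 would need U12 and V26 (Rule 9), but V26 is never established.

No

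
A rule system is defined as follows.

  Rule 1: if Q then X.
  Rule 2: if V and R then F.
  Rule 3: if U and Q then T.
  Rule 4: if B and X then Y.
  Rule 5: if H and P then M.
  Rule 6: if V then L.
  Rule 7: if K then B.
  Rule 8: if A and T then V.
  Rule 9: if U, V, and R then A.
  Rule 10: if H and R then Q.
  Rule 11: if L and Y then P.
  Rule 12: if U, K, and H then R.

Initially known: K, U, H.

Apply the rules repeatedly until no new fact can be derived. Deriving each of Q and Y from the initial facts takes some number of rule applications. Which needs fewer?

Q

Q: U, K, and H hold, so R follows (Rule 12). From H and R, Rule 10 gives Q. [2 rule applications]
Y: From U, K, and H, Rule 12 gives R. From K, Rule 7 gives B. From H and R, Rule 10 gives Q. Q holds, so X follows (Rule 1). B and X hold, so Y follows (Rule 4). [5 rule applications]
Q needs fewer.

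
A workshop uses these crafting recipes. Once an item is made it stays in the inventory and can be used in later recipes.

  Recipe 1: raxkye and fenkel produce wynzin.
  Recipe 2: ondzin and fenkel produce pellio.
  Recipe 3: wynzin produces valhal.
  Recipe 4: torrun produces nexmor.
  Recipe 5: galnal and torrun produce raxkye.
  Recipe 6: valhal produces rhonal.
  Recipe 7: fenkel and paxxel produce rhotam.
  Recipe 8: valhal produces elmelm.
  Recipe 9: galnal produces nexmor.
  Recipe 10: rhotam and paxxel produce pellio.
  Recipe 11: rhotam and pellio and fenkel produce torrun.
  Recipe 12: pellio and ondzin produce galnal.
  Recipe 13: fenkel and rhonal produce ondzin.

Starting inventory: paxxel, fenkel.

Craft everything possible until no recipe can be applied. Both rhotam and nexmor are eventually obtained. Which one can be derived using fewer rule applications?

rhotam: fenkel and paxxel → rhotam (Recipe 7). [1 rule application]
nexmor: fenkel and paxxel → rhotam (Recipe 7). Using Recipe 10, rhotam and paxxel make pellio. rhotam and pellio and fenkel → torrun (Recipe 11). Using Recipe 4, torrun makes nexmor. [4 rule applications]
rhotam needs fewer.

rhotam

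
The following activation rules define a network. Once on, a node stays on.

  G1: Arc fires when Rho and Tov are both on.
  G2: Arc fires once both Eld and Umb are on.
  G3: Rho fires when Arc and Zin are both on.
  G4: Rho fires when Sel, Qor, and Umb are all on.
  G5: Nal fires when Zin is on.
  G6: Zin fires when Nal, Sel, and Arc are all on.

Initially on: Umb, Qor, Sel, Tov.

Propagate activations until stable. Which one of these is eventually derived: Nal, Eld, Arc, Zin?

Arc

G4: Sel, Qor, and Umb on → Rho on.
Rho and Tov are on, so Arc fires (G1).
Zin would need Nal, Sel, and Arc (G6), but Nal never turns on. Nal would need Zin (G5), but Zin never turns on. No rule produces Eld, and it is not given.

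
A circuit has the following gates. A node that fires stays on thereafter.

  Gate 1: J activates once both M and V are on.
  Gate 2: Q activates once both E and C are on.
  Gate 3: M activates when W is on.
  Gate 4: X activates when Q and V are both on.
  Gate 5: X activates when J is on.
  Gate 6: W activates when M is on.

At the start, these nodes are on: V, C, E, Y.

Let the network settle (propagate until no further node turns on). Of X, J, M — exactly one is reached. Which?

X

E and C are on, so Q activates (Gate 2).
Q and V are on, so X activates (Gate 4).
M would need W (Gate 3), but W never turns on. J would need M and V (Gate 1), but M never turns on.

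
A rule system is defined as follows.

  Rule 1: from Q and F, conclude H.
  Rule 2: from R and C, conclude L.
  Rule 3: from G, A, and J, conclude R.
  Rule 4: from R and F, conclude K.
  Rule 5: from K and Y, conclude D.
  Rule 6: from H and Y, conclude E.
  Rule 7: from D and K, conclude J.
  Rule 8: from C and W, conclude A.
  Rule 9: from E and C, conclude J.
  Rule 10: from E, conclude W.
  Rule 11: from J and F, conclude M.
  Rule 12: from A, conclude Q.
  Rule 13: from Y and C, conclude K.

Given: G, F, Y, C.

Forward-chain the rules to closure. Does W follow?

No

W would need E (Rule 10), but E is never established.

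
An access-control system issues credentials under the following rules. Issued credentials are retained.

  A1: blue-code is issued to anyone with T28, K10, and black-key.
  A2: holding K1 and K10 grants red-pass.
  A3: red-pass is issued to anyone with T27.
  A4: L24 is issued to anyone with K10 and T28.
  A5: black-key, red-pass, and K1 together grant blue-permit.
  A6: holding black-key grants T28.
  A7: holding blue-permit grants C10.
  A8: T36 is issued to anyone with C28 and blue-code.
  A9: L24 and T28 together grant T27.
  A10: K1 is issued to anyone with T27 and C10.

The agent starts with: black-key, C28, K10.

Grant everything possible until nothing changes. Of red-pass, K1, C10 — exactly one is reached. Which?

red-pass

Holding black-key grants T28 (A6).
Holding K10 and T28 grants L24 (A4).
Holding L24 and T28 grants T27 (A9).
Holding T27 grants red-pass (A3).
C10 would need blue-permit (A7), but blue-permit is never granted. K1 would need T27 and C10 (A10), but C10 is never granted.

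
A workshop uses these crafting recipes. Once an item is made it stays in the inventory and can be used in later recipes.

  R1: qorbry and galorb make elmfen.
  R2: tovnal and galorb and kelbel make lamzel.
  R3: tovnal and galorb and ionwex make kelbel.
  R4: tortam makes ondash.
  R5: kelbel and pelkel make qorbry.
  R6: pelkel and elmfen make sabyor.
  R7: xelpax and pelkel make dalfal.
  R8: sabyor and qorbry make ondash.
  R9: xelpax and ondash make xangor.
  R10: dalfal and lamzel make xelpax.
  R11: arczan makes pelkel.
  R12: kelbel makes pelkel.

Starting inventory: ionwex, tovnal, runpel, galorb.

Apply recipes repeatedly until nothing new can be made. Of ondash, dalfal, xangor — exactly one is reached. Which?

ondash

Using R3, tovnal, galorb, and ionwex make kelbel.
Using R12, kelbel makes pelkel.
kelbel and pelkel → qorbry (R5).
Using R1, qorbry and galorb make elmfen.
pelkel and elmfen → sabyor (R6).
sabyor and qorbry → ondash (R8).
xangor would need xelpax and ondash (R9), but xelpax is never obtained. dalfal would need xelpax and pelkel (R7), but xelpax is never obtained.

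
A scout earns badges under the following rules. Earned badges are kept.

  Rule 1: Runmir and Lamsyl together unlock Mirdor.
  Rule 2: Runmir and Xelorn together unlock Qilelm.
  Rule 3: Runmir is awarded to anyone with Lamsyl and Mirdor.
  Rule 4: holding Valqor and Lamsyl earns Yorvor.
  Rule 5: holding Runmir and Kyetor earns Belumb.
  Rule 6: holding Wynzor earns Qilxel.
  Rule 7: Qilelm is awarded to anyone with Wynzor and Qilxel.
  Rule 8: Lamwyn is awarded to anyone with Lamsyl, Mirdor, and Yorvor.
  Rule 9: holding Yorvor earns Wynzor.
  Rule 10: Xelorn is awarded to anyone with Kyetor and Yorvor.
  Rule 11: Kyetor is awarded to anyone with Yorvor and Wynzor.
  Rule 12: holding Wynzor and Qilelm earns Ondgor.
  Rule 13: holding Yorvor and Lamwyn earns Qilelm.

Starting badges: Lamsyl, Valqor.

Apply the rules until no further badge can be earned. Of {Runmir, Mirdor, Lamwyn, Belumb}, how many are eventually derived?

0

Runmir would need Lamsyl and Mirdor (Rule 3), but Mirdor is never earned.
Mirdor would need Runmir and Lamsyl (Rule 1), but Runmir is never earned.
Lamwyn would need Lamsyl, Mirdor, and Yorvor (Rule 8), but Mirdor is never earned.
Belumb would need Runmir and Kyetor (Rule 5), but Runmir is never earned.
None of the 4 are reached.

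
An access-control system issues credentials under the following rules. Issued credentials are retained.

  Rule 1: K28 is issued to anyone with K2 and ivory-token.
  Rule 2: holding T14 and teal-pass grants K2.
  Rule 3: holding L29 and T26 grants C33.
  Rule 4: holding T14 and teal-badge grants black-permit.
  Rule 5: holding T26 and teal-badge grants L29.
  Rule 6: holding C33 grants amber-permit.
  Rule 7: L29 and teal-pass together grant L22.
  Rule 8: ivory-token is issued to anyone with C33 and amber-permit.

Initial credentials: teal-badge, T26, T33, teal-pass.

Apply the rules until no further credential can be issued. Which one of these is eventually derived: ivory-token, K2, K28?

ivory-token

Holding T26 and teal-badge grants L29 (Rule 5).
Holding L29 and T26 grants C33 (Rule 3).
Holding C33 grants amber-permit (Rule 6).
Holding C33 and amber-permit grants ivory-token (Rule 8).
K28 would need K2 and ivory-token (Rule 1), but K2 is never granted. K2 would need T14 and teal-pass (Rule 2), but T14 is never granted.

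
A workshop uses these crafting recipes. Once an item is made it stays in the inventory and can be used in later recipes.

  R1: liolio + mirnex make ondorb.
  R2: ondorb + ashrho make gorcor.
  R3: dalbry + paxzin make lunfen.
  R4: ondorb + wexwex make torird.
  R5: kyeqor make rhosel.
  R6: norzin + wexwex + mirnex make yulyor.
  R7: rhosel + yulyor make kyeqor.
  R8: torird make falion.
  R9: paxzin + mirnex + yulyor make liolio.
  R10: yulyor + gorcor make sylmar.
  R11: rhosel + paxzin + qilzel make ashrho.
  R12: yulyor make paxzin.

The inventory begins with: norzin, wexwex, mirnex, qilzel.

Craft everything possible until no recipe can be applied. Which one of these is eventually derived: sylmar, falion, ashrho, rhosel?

norzin + wexwex + mirnex → yulyor (R6).
Using R12, yulyor makes paxzin.
paxzin + mirnex + yulyor → liolio (R9).
liolio + mirnex → ondorb (R1).
Using R4, ondorb and wexwex make torird.
torird → falion (R8).
ashrho would need rhosel, paxzin, and qilzel (R11), but rhosel is never obtained. rhosel would need kyeqor (R5), but kyeqor is never obtained. sylmar would need yulyor and gorcor (R10), but gorcor is never obtained.

falion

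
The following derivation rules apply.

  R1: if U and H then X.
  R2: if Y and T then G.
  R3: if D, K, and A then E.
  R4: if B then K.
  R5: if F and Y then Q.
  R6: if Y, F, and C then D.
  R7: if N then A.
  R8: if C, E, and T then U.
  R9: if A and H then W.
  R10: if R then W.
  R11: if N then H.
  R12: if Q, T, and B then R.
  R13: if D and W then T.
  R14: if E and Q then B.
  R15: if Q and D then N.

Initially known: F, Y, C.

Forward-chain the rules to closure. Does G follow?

Y, F, and C hold, so D follows (R6).
From F and Y, R5 gives Q.
Q and D hold, so N follows (R15).
From N, R7 gives A.
From N, R11 gives H.
A and H hold, so W follows (R9).
From D and W, R13 gives T.
Y and T hold, so G follows (R2).

Yes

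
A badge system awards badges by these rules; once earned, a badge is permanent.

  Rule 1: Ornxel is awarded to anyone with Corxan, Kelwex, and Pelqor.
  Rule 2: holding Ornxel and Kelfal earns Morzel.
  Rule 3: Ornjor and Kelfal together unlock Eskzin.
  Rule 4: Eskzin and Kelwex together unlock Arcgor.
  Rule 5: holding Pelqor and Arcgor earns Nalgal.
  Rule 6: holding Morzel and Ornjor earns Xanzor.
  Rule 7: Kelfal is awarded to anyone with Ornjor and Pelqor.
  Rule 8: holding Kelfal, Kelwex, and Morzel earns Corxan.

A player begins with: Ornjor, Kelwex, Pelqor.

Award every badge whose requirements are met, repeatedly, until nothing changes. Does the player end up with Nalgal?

Yes

With Ornjor and Pelqor, Kelfal is earned (Rule 7).
With Ornjor and Kelfal, Eskzin is earned (Rule 3).
With Eskzin and Kelwex, Arcgor is earned (Rule 4).
With Pelqor and Arcgor, Nalgal is earned (Rule 5).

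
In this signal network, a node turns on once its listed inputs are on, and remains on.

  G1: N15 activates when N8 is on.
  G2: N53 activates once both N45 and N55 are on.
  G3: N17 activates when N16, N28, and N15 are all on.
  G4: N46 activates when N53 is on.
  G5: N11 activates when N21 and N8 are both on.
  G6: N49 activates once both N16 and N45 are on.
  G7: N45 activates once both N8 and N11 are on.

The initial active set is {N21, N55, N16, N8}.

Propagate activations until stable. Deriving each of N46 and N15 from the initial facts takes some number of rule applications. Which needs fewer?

N15: G1: N8 on → N15 on. [1 rule application]
N46: G5: N21 and N8 on → N11 on. N8 and N11 are on, so N45 activates (G7). N45 and N55 are on, so N53 activates (G2). G4: N53 on → N46 on. [4 rule applications]
N15 needs fewer.

N15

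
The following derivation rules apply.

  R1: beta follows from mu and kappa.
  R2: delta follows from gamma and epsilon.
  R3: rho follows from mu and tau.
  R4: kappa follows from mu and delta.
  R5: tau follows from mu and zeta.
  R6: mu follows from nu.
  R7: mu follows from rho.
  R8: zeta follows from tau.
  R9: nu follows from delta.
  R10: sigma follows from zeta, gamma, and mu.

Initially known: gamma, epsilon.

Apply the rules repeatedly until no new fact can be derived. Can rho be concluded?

rho would need mu and tau (R3), but tau is never established.

No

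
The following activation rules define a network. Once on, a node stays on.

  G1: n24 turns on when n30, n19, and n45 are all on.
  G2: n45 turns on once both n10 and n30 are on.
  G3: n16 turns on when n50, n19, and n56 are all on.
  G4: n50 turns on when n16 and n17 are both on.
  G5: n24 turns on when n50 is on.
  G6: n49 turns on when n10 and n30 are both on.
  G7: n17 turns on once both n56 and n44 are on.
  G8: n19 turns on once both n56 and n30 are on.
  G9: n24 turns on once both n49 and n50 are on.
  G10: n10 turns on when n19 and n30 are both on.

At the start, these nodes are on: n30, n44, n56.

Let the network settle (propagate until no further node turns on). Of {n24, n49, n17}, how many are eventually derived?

n56 and n30 are on, so n19 turns on (G8).
n56 and n44 are on, so n17 turns on (G7).
n19 and n30 are on, so n10 turns on (G10).
n10 and n30 are on, so n49 turns on (G6).
G2: n10 and n30 on → n45 on.
n30, n19, and n45 are on, so n24 turns on (G1).
n24: reached.
n49: reached.
n17: reached.
All 3 are reached.

3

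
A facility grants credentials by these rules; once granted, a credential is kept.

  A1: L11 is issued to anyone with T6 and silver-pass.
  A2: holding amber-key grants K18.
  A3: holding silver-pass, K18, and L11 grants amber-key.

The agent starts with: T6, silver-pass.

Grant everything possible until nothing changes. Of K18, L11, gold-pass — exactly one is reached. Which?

Holding T6 and silver-pass grants L11 (A1).
K18 would need amber-key (A2), but amber-key is never granted. No rule produces gold-pass, and it is not given.

L11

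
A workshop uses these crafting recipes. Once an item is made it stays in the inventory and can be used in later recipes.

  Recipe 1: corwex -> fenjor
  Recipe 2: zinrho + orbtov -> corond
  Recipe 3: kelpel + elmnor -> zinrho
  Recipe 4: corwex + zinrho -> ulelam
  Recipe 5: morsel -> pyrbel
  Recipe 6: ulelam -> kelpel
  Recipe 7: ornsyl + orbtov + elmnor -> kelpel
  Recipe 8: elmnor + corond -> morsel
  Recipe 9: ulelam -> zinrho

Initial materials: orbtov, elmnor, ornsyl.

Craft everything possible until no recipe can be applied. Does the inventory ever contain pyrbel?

Yes

ornsyl + orbtov + elmnor -> kelpel (Recipe 7).
Using Recipe 3, kelpel and elmnor make zinrho.
zinrho + orbtov -> corond (Recipe 2).
elmnor + corond -> morsel (Recipe 8).
Using Recipe 5, morsel makes pyrbel.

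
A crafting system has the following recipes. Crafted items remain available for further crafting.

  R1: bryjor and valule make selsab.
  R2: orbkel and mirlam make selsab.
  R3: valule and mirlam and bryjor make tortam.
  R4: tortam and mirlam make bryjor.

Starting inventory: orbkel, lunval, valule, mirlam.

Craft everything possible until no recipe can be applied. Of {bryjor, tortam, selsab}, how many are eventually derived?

orbkel and mirlam → selsab (R2).
bryjor would need tortam and mirlam (R4), but tortam is never obtained.
tortam would need valule, mirlam, and bryjor (R3), but bryjor is never obtained.
selsab: reached.
Reached: selsab — 1 of the 3.

1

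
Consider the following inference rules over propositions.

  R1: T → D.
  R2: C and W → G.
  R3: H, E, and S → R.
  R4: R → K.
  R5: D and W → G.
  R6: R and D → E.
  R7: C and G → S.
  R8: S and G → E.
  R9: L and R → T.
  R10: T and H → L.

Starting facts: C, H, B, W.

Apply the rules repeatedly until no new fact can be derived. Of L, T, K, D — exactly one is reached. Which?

C and W hold, so G follows (R2).
From C and G, R7 gives S.
S and G hold, so E follows (R8).
From H, E, and S, R3 gives R.
From R, R4 gives K.
D would need T (R1), but T is never established. L would need T and H (R10), but T is never established. T would need L and R (R9), but L is never established.

K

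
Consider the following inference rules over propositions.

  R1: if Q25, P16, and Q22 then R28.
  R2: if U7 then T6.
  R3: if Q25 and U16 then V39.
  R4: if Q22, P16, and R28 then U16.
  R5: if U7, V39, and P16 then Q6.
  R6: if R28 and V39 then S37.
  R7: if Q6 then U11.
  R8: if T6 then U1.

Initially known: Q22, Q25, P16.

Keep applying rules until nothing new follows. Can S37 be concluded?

Yes

Q25, P16, and Q22 hold, so R28 follows (R1).
Q22, P16, and R28 hold, so U16 follows (R4).
Q25 and U16 hold, so V39 follows (R3).
From R28 and V39, R6 gives S37.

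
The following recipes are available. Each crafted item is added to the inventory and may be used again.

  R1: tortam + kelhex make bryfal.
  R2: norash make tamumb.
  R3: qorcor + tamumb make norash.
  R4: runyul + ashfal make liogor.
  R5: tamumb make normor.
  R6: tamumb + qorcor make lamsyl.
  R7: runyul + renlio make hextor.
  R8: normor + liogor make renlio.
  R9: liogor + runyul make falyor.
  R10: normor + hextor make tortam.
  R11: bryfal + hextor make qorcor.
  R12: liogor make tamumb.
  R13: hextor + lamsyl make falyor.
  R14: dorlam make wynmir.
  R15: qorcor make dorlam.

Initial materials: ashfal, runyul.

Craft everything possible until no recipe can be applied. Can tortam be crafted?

runyul + ashfal → liogor (R4).
liogor → tamumb (R12).
tamumb → normor (R5).
Using R8, normor and liogor make renlio.
Using R7, runyul and renlio make hextor.
normor + hextor → tortam (R10).

Yes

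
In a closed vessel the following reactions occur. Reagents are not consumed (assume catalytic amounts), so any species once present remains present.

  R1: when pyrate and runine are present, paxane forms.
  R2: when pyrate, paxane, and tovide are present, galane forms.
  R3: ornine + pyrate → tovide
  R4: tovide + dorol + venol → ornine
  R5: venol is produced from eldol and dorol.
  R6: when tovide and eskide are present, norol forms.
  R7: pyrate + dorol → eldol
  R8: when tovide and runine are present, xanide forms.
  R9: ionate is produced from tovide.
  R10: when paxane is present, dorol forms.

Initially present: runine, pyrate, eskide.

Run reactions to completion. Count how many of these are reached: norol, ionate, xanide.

0

norol would need tovide and eskide (R6), but tovide never forms.
ionate would need tovide (R9), but tovide never forms.
xanide would need tovide and runine (R8), but tovide never forms.
None of the 3 are reached.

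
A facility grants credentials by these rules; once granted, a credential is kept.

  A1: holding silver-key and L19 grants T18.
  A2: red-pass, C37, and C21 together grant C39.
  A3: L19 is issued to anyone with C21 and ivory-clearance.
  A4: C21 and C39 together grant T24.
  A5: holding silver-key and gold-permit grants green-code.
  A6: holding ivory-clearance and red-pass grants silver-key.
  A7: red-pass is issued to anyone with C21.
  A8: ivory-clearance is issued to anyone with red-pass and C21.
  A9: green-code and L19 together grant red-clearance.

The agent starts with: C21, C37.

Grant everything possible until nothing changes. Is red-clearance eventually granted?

No

red-clearance would need green-code and L19 (A9), but green-code is never granted.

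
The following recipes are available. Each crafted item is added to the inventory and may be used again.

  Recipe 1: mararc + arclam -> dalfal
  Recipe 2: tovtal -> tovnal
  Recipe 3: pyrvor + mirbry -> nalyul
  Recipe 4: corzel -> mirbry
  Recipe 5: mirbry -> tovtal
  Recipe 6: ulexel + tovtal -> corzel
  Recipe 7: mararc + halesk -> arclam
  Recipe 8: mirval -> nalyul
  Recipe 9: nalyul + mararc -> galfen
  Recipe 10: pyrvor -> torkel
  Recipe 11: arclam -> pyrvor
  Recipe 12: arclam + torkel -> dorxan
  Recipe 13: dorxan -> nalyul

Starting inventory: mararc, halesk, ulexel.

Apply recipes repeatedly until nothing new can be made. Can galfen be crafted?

Yes

mararc + halesk -> arclam (Recipe 7).
arclam -> pyrvor (Recipe 11).
pyrvor -> torkel (Recipe 10).
arclam + torkel -> dorxan (Recipe 12).
dorxan -> nalyul (Recipe 13).
nalyul + mararc -> galfen (Recipe 9).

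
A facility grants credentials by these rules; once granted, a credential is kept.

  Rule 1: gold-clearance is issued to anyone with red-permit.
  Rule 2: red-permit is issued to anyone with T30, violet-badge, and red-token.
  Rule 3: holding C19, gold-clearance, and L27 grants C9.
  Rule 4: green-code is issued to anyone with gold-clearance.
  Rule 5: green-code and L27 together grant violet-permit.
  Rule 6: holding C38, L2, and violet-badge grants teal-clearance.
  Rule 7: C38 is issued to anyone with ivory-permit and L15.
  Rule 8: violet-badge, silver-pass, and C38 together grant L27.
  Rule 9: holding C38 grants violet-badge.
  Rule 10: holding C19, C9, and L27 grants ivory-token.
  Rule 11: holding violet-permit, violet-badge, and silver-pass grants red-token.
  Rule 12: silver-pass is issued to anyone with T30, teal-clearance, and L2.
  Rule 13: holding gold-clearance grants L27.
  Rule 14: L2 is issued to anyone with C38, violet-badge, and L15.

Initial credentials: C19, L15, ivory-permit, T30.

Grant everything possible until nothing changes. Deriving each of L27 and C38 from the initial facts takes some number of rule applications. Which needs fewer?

C38

C38: Holding ivory-permit and L15 grants C38 (Rule 7). [1 rule application]
L27: Holding ivory-permit and L15 grants C38 (Rule 7). Holding C38 grants violet-badge (Rule 9). Holding C38, violet-badge, and L15 grants L2 (Rule 14). Holding C38, L2, and violet-badge grants teal-clearance (Rule 6). Holding T30, teal-clearance, and L2 grants silver-pass (Rule 12). Holding violet-badge, silver-pass, and C38 grants L27 (Rule 8). [6 rule applications]
C38 needs fewer.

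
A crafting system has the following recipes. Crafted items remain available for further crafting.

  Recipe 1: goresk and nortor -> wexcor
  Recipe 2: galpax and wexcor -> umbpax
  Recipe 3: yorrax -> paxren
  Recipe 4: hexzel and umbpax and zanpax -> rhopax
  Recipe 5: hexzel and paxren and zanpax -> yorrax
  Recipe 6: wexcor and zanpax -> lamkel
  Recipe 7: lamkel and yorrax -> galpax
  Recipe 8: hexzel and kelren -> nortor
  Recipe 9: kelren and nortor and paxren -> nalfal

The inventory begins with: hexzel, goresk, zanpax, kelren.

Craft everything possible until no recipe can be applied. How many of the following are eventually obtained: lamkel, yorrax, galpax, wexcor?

hexzel and kelren -> nortor (Recipe 8).
Using Recipe 1, goresk and nortor make wexcor.
Using Recipe 6, wexcor and zanpax make lamkel.
lamkel: reached.
yorrax would need hexzel, paxren, and zanpax (Recipe 5), but paxren is never obtained.
galpax would need lamkel and yorrax (Recipe 7), but yorrax is never obtained.
wexcor: reached.
Reached: lamkel and wexcor — 2 of the 4.

2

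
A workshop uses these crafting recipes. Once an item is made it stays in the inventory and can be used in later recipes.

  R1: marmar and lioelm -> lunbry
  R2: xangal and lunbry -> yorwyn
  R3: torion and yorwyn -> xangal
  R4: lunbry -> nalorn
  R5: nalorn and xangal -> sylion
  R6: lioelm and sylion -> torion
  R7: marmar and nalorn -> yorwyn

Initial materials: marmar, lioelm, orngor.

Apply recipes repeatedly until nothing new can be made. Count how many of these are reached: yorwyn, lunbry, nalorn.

marmar and lioelm -> lunbry (R1).
Using R4, lunbry makes nalorn.
marmar and nalorn -> yorwyn (R7).
yorwyn: reached.
lunbry: reached.
nalorn: reached.
All 3 are reached.

3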